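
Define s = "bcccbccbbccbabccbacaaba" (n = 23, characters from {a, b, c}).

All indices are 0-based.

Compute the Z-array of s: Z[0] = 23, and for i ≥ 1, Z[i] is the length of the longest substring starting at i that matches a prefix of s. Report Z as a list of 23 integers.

Z[0]=23
i=1: fresh scan; Z[1]=0
i=2: fresh scan; Z[2]=0
i=3: fresh scan; Z[3]=0
i=4: fresh scan; Z[4]=3 scan→box=[4,7)
i=5: min(r-i=2, Z[1]=0)=0; Z[5]=0
i=6: min(r-i=1, Z[2]=0)=0; Z[6]=0
i=7: fresh scan; Z[7]=1 scan→box=[7,8)
i=8: fresh scan; Z[8]=3 scan→box=[8,11)
i=9: min(r-i=2, Z[1]=0)=0; Z[9]=0
i=10: min(r-i=1, Z[2]=0)=0; Z[10]=0
i=11: fresh scan; Z[11]=1 scan→box=[11,12)
i=12: fresh scan; Z[12]=0
i=13: fresh scan; Z[13]=3 scan→box=[13,16)
i=14: min(r-i=2, Z[1]=0)=0; Z[14]=0
i=15: min(r-i=1, Z[2]=0)=0; Z[15]=0
i=16: fresh scan; Z[16]=1 scan→box=[16,17)
i=17: fresh scan; Z[17]=0
i=18: fresh scan; Z[18]=0
i=19: fresh scan; Z[19]=0
i=20: fresh scan; Z[20]=0
i=21: fresh scan; Z[21]=1 scan→box=[21,22)
i=22: fresh scan; Z[22]=0

[23, 0, 0, 0, 3, 0, 0, 1, 3, 0, 0, 1, 0, 3, 0, 0, 1, 0, 0, 0, 0, 1, 0]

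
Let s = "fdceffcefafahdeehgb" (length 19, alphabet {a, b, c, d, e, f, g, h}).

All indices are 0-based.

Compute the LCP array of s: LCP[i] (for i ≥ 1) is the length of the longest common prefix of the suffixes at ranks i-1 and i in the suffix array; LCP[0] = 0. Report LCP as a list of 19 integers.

sorted suffixes:
  #0 SA[0]=9  'afahdeehgb'
  #1 SA[1]=11  'ahdeehgb'
  #2 SA[2]=18  'b'
  #3 SA[3]=6  'cefafahdeehgb'
  #4 SA[4]=2  'ceffcefafahdeehgb'
  #5 SA[5]=1  'dceffcefafahdeehgb'
  #6 SA[6]=13  'deehgb'
  #7 SA[7]=14  'eehgb'
  #8 SA[8]=7  'efafahdeehgb'
  #9 SA[9]=3  'effcefafahdeehgb'
  #10 SA[10]=15  'ehgb'
  #11 SA[11]=8  'fafahdeehgb'
  #12 SA[12]=10  'fahdeehgb'
  #13 SA[13]=5  'fcefafahdeehgb'
  #14 SA[14]=0  'fdceffcefafahdeehgb'
  #15 SA[15]=4  'ffcefafahdeehgb'
  #16 SA[16]=17  'gb'
  #17 SA[17]=12  'hdeehgb'
  #18 SA[18]=16  'hgb'

SA = [9, 11, 18, 6, 2, 1, 13, 14, 7, 3, 15, 8, 10, 5, 0, 4, 17, 12, 16]
rank  pair      lcp
   1  s[9:],s[11:]  1  'a'
   2  s[11:],s[18:]  0  ''
   3  s[18:],s[6:]  0  ''
   4  s[6:],s[2:]  3  'cef'
   5  s[2:],s[1:]  0  ''
   6  s[1:],s[13:]  1  'd'
   7  s[13:],s[14:]  0  ''
   8  s[14:],s[7:]  1  'e'
   9  s[7:],s[3:]  2  'ef'
  10  s[3:],s[15:]  1  'e'
  11  s[15:],s[8:]  0  ''
  12  s[8:],s[10:]  2  'fa'
  13  s[10:],s[5:]  1  'f'
  14  s[5:],s[0:]  1  'f'
  15  s[0:],s[4:]  1  'f'
  16  s[4:],s[17:]  0  ''
  17  s[17:],s[12:]  0  ''
  18  s[12:],s[16:]  1  'h'

[0, 1, 0, 0, 3, 0, 1, 0, 1, 2, 1, 0, 2, 1, 1, 1, 0, 0, 1]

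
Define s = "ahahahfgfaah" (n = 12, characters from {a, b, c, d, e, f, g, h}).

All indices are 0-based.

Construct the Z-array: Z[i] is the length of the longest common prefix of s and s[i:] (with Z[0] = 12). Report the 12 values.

Z[0]=12
i=1: fresh scan; Z[1]=0
i=2: fresh scan; Z[2]=4 scan→box=[2,6)
i=3: min(r-i=3, Z[1]=0)=0; Z[3]=0
i=4: min(r-i=2, Z[2]=4)=2; Z[4]=2
i=5: min(r-i=1, Z[3]=0)=0; Z[5]=0
i=6: fresh scan; Z[6]=0
i=7: fresh scan; Z[7]=0
i=8: fresh scan; Z[8]=0
i=9: fresh scan; Z[9]=1 scan→box=[9,10)
i=10: fresh scan; Z[10]=2 scan→box=[10,12)
i=11: min(r-i=1, Z[1]=0)=0; Z[11]=0

[12, 0, 4, 0, 2, 0, 0, 0, 0, 1, 2, 0]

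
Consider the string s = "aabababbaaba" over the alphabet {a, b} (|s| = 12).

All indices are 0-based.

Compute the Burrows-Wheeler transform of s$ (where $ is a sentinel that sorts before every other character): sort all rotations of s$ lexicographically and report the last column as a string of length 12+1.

abb$aabbabaaa

rank  rotation       last
    0  $aabababbaaba  a
    1  a$aabababbaab  b
    2  aaba$aabababb  b
    3  aabababbaaba$  $
    4  aba$aabababba  a
    5  abababbaaba$a  a
    6  ababbaaba$aab  b
    7  abbaaba$aabab  b
    8  ba$aabababbaa  a
    9  baaba$aababab  b
   10  bababbaaba$aa  a
   11  babbaaba$aaba  a
   12  bbaaba$aababa  a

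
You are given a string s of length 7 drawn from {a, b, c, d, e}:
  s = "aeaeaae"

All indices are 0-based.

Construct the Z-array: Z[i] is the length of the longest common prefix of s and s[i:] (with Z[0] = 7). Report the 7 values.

[7, 0, 3, 0, 1, 2, 0]

Z[0]=7
i=1: outside box; Z[1]=0
i=2: outside box; Z[2]=3 scan→box=[2,5)
i=3: min(r-i=2, Z[1]=0)=0; Z[3]=0
i=4: min(r-i=1, Z[2]=3)=1; Z[4]=1
i=5: outside box; Z[5]=2 scan→box=[5,7)
i=6: min(r-i=1, Z[1]=0)=0; Z[6]=0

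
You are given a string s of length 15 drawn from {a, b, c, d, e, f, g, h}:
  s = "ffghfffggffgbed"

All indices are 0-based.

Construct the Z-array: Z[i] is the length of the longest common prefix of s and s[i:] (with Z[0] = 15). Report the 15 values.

Z[0]=15
i=1: outside box; Z[1]=1 grow→box=[1,2)
i=2: outside box; Z[2]=0
i=3: outside box; Z[3]=0
i=4: outside box; Z[4]=2 grow→box=[4,6)
i=5: min(r-i=1, Z[1]=1)=1; Z[5]=3 grow→box=[5,8)
i=6: min(r-i=2, Z[1]=1)=1; Z[6]=1
i=7: min(r-i=1, Z[2]=0)=0; Z[7]=0
i=8: outside box; Z[8]=0
i=9: outside box; Z[9]=3 grow→box=[9,12)
i=10: min(r-i=2, Z[1]=1)=1; Z[10]=1
i=11: min(r-i=1, Z[2]=0)=0; Z[11]=0
i=12: outside box; Z[12]=0
i=13: outside box; Z[13]=0
i=14: outside box; Z[14]=0

[15, 1, 0, 0, 2, 3, 1, 0, 0, 3, 1, 0, 0, 0, 0]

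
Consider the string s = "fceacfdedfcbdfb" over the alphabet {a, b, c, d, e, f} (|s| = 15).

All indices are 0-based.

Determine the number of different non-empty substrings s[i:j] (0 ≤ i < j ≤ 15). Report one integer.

sorted suffixes:
  #0 SA[0]=3  'acfdedfcbdfb'
  #1 SA[1]=14  'b'
  #2 SA[2]=11  'bdfb'
  #3 SA[3]=10  'cbdfb'
  #4 SA[4]=1  'ceacfdedfcbdfb'
  #5 SA[5]=4  'cfdedfcbdfb'
  #6 SA[6]=6  'dedfcbdfb'
  #7 SA[7]=12  'dfb'
  #8 SA[8]=8  'dfcbdfb'
  #9 SA[9]=2  'eacfdedfcbdfb'
  #10 SA[10]=7  'edfcbdfb'
  #11 SA[11]=13  'fb'
  #12 SA[12]=9  'fcbdfb'
  #13 SA[13]=0  'fceacfdedfcbdfb'
  #14 SA[14]=5  'fdedfcbdfb'

SA = [3, 14, 11, 10, 1, 4, 6, 12, 8, 2, 7, 13, 9, 0, 5]
rank  pair      lcp
   1  s[3:],s[14:]  0  ''
   2  s[14:],s[11:]  1  'b'
   3  s[11:],s[10:]  0  ''
   4  s[10:],s[1:]  1  'c'
   5  s[1:],s[4:]  1  'c'
   6  s[4:],s[6:]  0  ''
   7  s[6:],s[12:]  1  'd'
   8  s[12:],s[8:]  2  'df'
   9  s[8:],s[2:]  0  ''
  10  s[2:],s[7:]  1  'e'
  11  s[7:],s[13:]  0  ''
  12  s[13:],s[9:]  1  'f'
  13  s[9:],s[0:]  2  'fc'
  14  s[0:],s[5:]  1  'f'

n(n+1)/2 = 15·16/2 = 120
Σ LCP = 0 + 0 + 1 + 0 + 1 + 1 + 0 + 1 + 2 + 0 + 1 + 0 + 1 + 2 + 1 = 11
distinct = 120 − 11 = 109

109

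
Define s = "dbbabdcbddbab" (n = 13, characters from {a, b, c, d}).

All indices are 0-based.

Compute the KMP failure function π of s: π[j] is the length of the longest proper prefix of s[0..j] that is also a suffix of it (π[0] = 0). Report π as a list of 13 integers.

[0, 0, 0, 0, 0, 1, 0, 0, 1, 1, 2, 0, 0]

π[0] = 0
j=1 s[j]='b': π[1]=0 (border '')
j=2 s[j]='b': π[2]=0 (border '')
j=3 s[j]='a': π[3]=0 (border '')
j=4 s[j]='b': π[4]=0 (border '')
j=5 s[j]='d': π[5]=1 (border 'd')
j=6 s[j]='c': k: 1→0; π[6]=0 (border '')
j=7 s[j]='b': π[7]=0 (border '')
j=8 s[j]='d': π[8]=1 (border 'd')
j=9 s[j]='d': k: 1→0; π[9]=1 (border 'd')
j=10 s[j]='b': π[10]=2 (border 'db')
j=11 s[j]='a': k: 2→0; π[11]=0 (border '')
j=12 s[j]='b': π[12]=0 (border '')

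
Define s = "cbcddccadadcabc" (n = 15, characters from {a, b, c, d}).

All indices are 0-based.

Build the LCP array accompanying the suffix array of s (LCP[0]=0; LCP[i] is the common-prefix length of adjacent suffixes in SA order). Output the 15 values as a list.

rank | idx | suffix
   0 |  12 | abc
   1 |   7 | adadcabc
   2 |   9 | adcabc
   3 |  13 | bc
   4 |   1 | bcddccadadcabc
   5 |  14 | c
   6 |  11 | cabc
   7 |   6 | cadadcabc
   8 |   0 | cbcddccadadcabc
   9 |   5 | ccadadcabc
  10 |   2 | cddccadadcabc
  11 |   8 | dadcabc
  12 |  10 | dcabc
  13 |   4 | dccadadcabc
  14 |   3 | ddccadadcabc

SA = [12, 7, 9, 13, 1, 14, 11, 6, 0, 5, 2, 8, 10, 4, 3]
[i] adj suffixes → lcp
  [1] 12/7 → 1 ('a')
  [2] 7/9 → 2 ('ad')
  [3] 9/13 → 0 ('')
  [4] 13/1 → 2 ('bc')
  [5] 1/14 → 0 ('')
  [6] 14/11 → 1 ('c')
  [7] 11/6 → 2 ('ca')
  [8] 6/0 → 1 ('c')
  [9] 0/5 → 1 ('c')
  [10] 5/2 → 1 ('c')
  [11] 2/8 → 0 ('')
  [12] 8/10 → 1 ('d')
  [13] 10/4 → 2 ('dc')
  [14] 4/3 → 1 ('d')

[0, 1, 2, 0, 2, 0, 1, 2, 1, 1, 1, 0, 1, 2, 1]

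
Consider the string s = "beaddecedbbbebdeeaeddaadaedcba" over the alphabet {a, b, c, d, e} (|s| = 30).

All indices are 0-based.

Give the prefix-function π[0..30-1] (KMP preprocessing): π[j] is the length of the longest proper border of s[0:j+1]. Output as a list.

[0, 0, 0, 0, 0, 0, 0, 0, 0, 1, 1, 1, 2, 1, 0, 0, 0, 0, 0, 0, 0, 0, 0, 0, 0, 0, 0, 0, 1, 0]

π[0] = 0
j=1 s[j]='e': π[1]=0 (border '')
j=2 s[j]='a': π[2]=0 (border '')
j=3 s[j]='d': π[3]=0 (border '')
j=4 s[j]='d': π[4]=0 (border '')
j=5 s[j]='e': π[5]=0 (border '')
j=6 s[j]='c': π[6]=0 (border '')
j=7 s[j]='e': π[7]=0 (border '')
j=8 s[j]='d': π[8]=0 (border '')
j=9 s[j]='b': π[9]=1 (border 'b')
j=10 s[j]='b': k: 1→0; π[10]=1 (border 'b')
j=11 s[j]='b': k: 1→0; π[11]=1 (border 'b')
j=12 s[j]='e': π[12]=2 (border 'be')
j=13 s[j]='b': k: 2→0; π[13]=1 (border 'b')
j=14 s[j]='d': k: 1→0; π[14]=0 (border '')
j=15 s[j]='e': π[15]=0 (border '')
j=16 s[j]='e': π[16]=0 (border '')
j=17 s[j]='a': π[17]=0 (border '')
j=18 s[j]='e': π[18]=0 (border '')
j=19 s[j]='d': π[19]=0 (border '')
j=20 s[j]='d': π[20]=0 (border '')
j=21 s[j]='a': π[21]=0 (border '')
j=22 s[j]='a': π[22]=0 (border '')
j=23 s[j]='d': π[23]=0 (border '')
j=24 s[j]='a': π[24]=0 (border '')
j=25 s[j]='e': π[25]=0 (border '')
j=26 s[j]='d': π[26]=0 (border '')
j=27 s[j]='c': π[27]=0 (border '')
j=28 s[j]='b': π[28]=1 (border 'b')
j=29 s[j]='a': k: 1→0; π[29]=0 (border '')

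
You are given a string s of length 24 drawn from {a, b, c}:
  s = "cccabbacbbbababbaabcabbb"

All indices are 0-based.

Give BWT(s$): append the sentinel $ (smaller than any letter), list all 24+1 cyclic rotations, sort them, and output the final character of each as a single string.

bbbbccabbbbabbabaacacbac$

rank  rotation                   last
    0  $cccabbacbbbababbaabcabbb  b
    1  aabcabbb$cccabbacbbbababb  b
    2  ababbaabcabbb$cccabbacbbb  b
    3  abbaabcabbb$cccabbacbbbab  b
    4  abbacbbbababbaabcabbb$ccc  c
    5  abbb$cccabbacbbbababbaabc  c
    6  abcabbb$cccabbacbbbababba  a
    7  acbbbababbaabcabbb$cccabb  b
    8  b$cccabbacbbbababbaabcabb  b
    9  baabcabbb$cccabbacbbbabab  b
   10  bababbaabcabbb$cccabbacbb  b
   11  babbaabcabbb$cccabbacbbba  a
   12  bacbbbababbaabcabbb$cccab  b
   13  bb$cccabbacbbbababbaabcab  b
   14  bbaabcabbb$cccabbacbbbaba  a
   15  bbababbaabcabbb$cccabbacb  b
   16  bbacbbbababbaabcabbb$ccca  a
   17  bbb$cccabbacbbbababbaabca  a
   18  bbbababbaabcabbb$cccabbac  c
   19  bcabbb$cccabbacbbbababbaa  a
   20  cabbacbbbababbaabcabbb$cc  c
   21  cabbb$cccabbacbbbababbaab  b
   22  cbbbababbaabcabbb$cccabba  a
   23  ccabbacbbbababbaabcabbb$c  c
   24  cccabbacbbbababbaabcabbb$  $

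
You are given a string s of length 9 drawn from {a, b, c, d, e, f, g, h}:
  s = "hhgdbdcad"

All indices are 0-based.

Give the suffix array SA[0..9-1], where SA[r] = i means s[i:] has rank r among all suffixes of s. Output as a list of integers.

rank→(start, suffix):
  0 → (7, 'ad')
  1 → (4, 'bdcad')
  2 → (6, 'cad')
  3 → (8, 'd')
  4 → (3, 'dbdcad')
  5 → (5, 'dcad')
  6 → (2, 'gdbdcad')
  7 → (1, 'hgdbdcad')
  8 → (0, 'hhgdbdcad')

[7, 4, 6, 8, 3, 5, 2, 1, 0]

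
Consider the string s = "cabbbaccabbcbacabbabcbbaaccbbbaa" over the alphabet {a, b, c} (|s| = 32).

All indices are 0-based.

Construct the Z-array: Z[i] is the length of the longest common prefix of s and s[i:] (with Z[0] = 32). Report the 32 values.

Z[0]=32
i=1: outside box; Z[1]=0
i=2: outside box; Z[2]=0
i=3: outside box; Z[3]=0
i=4: outside box; Z[4]=0
i=5: outside box; Z[5]=0
i=6: outside box; Z[6]=1 scan→box=[6,7)
i=7: outside box; Z[7]=4 scan→box=[7,11)
i=8: min(r-i=3, Z[1]=0)=0; Z[8]=0
i=9: min(r-i=2, Z[2]=0)=0; Z[9]=0
i=10: min(r-i=1, Z[3]=0)=0; Z[10]=0
i=11: outside box; Z[11]=1 scan→box=[11,12)
i=12: outside box; Z[12]=0
i=13: outside box; Z[13]=0
i=14: outside box; Z[14]=4 scan→box=[14,18)
i=15: min(r-i=3, Z[1]=0)=0; Z[15]=0
i=16: min(r-i=2, Z[2]=0)=0; Z[16]=0
i=17: min(r-i=1, Z[3]=0)=0; Z[17]=0
i=18: outside box; Z[18]=0
i=19: outside box; Z[19]=0
i=20: outside box; Z[20]=1 scan→box=[20,21)
i=21: outside box; Z[21]=0
i=22: outside box; Z[22]=0
i=23: outside box; Z[23]=0
i=24: outside box; Z[24]=0
i=25: outside box; Z[25]=1 scan→box=[25,26)
i=26: outside box; Z[26]=1 scan→box=[26,27)
i=27: outside box; Z[27]=0
i=28: outside box; Z[28]=0
i=29: outside box; Z[29]=0
i=30: outside box; Z[30]=0
i=31: outside box; Z[31]=0

[32, 0, 0, 0, 0, 0, 1, 4, 0, 0, 0, 1, 0, 0, 4, 0, 0, 0, 0, 0, 1, 0, 0, 0, 0, 1, 1, 0, 0, 0, 0, 0]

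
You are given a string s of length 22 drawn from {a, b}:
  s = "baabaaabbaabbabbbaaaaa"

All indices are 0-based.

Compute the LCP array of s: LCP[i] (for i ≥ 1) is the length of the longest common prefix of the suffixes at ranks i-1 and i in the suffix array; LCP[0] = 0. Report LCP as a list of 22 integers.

[0, 1, 2, 3, 4, 3, 2, 3, 5, 1, 2, 4, 3, 0, 4, 3, 4, 2, 1, 4, 3, 2]

rank→(start, suffix):
  0 → (21, 'a')
  1 → (20, 'aa')
  2 → (19, 'aaa')
  3 → (18, 'aaaa')
  4 → (17, 'aaaaa')
  5 → (4, 'aaabbaabbabbbaaaaa')
  6 → (1, 'aabaaabbaabbabbbaaaaa')
  7 → (5, 'aabbaabbabbbaaaaa')
  8 → (9, 'aabbabbbaaaaa')
  9 → (2, 'abaaabbaabbabbbaaaaa')
  10 → (6, 'abbaabbabbbaaaaa')
  11 → (10, 'abbabbbaaaaa')
  12 → (13, 'abbbaaaaa')
  13 → (16, 'baaaaa')
  14 → (3, 'baaabbaabbabbbaaaaa')
  15 → (0, 'baabaaabbaabbabbbaaaaa')
  16 → (8, 'baabbabbbaaaaa')
  17 → (12, 'babbbaaaaa')
  18 → (15, 'bbaaaaa')
  19 → (7, 'bbaabbabbbaaaaa')
  20 → (11, 'bbabbbaaaaa')
  21 → (14, 'bbbaaaaa')

SA = [21, 20, 19, 18, 17, 4, 1, 5, 9, 2, 6, 10, 13, 16, 3, 0, 8, 12, 15, 7, 11, 14]
rank  pair      lcp
   1  s[21:],s[20:]  1  'a'
   2  s[20:],s[19:]  2  'aa'
   3  s[19:],s[18:]  3  'aaa'
   4  s[18:],s[17:]  4  'aaaa'
   5  s[17:],s[4:]  3  'aaa'
   6  s[4:],s[1:]  2  'aa'
   7  s[1:],s[5:]  3  'aab'
   8  s[5:],s[9:]  5  'aabba'
   9  s[9:],s[2:]  1  'a'
  10  s[2:],s[6:]  2  'ab'
  11  s[6:],s[10:]  4  'abba'
  12  s[10:],s[13:]  3  'abb'
  13  s[13:],s[16:]  0  ''
  14  s[16:],s[3:]  4  'baaa'
  15  s[3:],s[0:]  3  'baa'
  16  s[0:],s[8:]  4  'baab'
  17  s[8:],s[12:]  2  'ba'
  18  s[12:],s[15:]  1  'b'
  19  s[15:],s[7:]  4  'bbaa'
  20  s[7:],s[11:]  3  'bba'
  21  s[11:],s[14:]  2  'bb'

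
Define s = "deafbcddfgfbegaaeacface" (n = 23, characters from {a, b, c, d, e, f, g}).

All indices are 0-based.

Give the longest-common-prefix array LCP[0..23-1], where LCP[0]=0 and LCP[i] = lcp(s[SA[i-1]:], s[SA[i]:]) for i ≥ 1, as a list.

rank | idx | suffix
   0 |  14 | aaeacface
   1 |  20 | ace
   2 |  17 | acface
   3 |  15 | aeacface
   4 |   2 | afbcddfgfbegaaeacface
   5 |   4 | bcddfgfbegaaeacface
   6 |  11 | begaaeacface
   7 |   5 | cddfgfbegaaeacface
   8 |  21 | ce
   9 |  18 | cface
  10 |   6 | ddfgfbegaaeacface
  11 |   0 | deafbcddfgfbegaaeacface
  12 |   7 | dfgfbegaaeacface
  13 |  22 | e
  14 |  16 | eacface
  15 |   1 | eafbcddfgfbegaaeacface
  16 |  12 | egaaeacface
  17 |  19 | face
  18 |   3 | fbcddfgfbegaaeacface
  19 |  10 | fbegaaeacface
  20 |   8 | fgfbegaaeacface
  21 |  13 | gaaeacface
  22 |   9 | gfbegaaeacface

SA = [14, 20, 17, 15, 2, 4, 11, 5, 21, 18, 6, 0, 7, 22, 16, 1, 12, 19, 3, 10, 8, 13, 9]
rank  pair      lcp
   1  s[14:],s[20:]  1  'a'
   2  s[20:],s[17:]  2  'ac'
   3  s[17:],s[15:]  1  'a'
   4  s[15:],s[2:]  1  'a'
   5  s[2:],s[4:]  0  ''
   6  s[4:],s[11:]  1  'b'
   7  s[11:],s[5:]  0  ''
   8  s[5:],s[21:]  1  'c'
   9  s[21:],s[18:]  1  'c'
  10  s[18:],s[6:]  0  ''
  11  s[6:],s[0:]  1  'd'
  12  s[0:],s[7:]  1  'd'
  13  s[7:],s[22:]  0  ''
  14  s[22:],s[16:]  1  'e'
  15  s[16:],s[1:]  2  'ea'
  16  s[1:],s[12:]  1  'e'
  17  s[12:],s[19:]  0  ''
  18  s[19:],s[3:]  1  'f'
  19  s[3:],s[10:]  2  'fb'
  20  s[10:],s[8:]  1  'f'
  21  s[8:],s[13:]  0  ''
  22  s[13:],s[9:]  1  'g'

[0, 1, 2, 1, 1, 0, 1, 0, 1, 1, 0, 1, 1, 0, 1, 2, 1, 0, 1, 2, 1, 0, 1]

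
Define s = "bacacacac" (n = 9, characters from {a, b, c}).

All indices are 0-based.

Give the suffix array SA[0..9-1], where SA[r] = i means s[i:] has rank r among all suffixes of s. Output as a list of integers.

[7, 5, 3, 1, 0, 8, 6, 4, 2]

rank | idx | suffix
   0 |   7 | ac
   1 |   5 | acac
   2 |   3 | acacac
   3 |   1 | acacacac
   4 |   0 | bacacacac
   5 |   8 | c
   6 |   6 | cac
   7 |   4 | cacac
   8 |   2 | cacacac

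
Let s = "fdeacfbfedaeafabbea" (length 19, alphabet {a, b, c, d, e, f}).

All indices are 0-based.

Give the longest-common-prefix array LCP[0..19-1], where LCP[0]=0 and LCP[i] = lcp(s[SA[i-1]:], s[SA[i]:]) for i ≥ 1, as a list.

rank | idx | suffix
   0 |  18 | a
   1 |  14 | abbea
   2 |   3 | acfbfedaeafabbea
   3 |  10 | aeafabbea
   4 |  12 | afabbea
   5 |  15 | bbea
   6 |  16 | bea
   7 |   6 | bfedaeafabbea
   8 |   4 | cfbfedaeafabbea
   9 |   9 | daeafabbea
  10 |   1 | deacfbfedaeafabbea
  11 |  17 | ea
  12 |   2 | eacfbfedaeafabbea
  13 |  11 | eafabbea
  14 |   8 | edaeafabbea
  15 |  13 | fabbea
  16 |   5 | fbfedaeafabbea
  17 |   0 | fdeacfbfedaeafabbea
  18 |   7 | fedaeafabbea

SA = [18, 14, 3, 10, 12, 15, 16, 6, 4, 9, 1, 17, 2, 11, 8, 13, 5, 0, 7]
i: (SA[i-1],SA[i]) lcp shared
  1: (18,14) 1 'a'
  2: (14,3) 1 'a'
  3: (3,10) 1 'a'
  4: (10,12) 1 'a'
  5: (12,15) 0 ''
  6: (15,16) 1 'b'
  7: (16,6) 1 'b'
  8: (6,4) 0 ''
  9: (4,9) 0 ''
  10: (9,1) 1 'd'
  11: (1,17) 0 ''
  12: (17,2) 2 'ea'
  13: (2,11) 2 'ea'
  14: (11,8) 1 'e'
  15: (8,13) 0 ''
  16: (13,5) 1 'f'
  17: (5,0) 1 'f'
  18: (0,7) 1 'f'

[0, 1, 1, 1, 1, 0, 1, 1, 0, 0, 1, 0, 2, 2, 1, 0, 1, 1, 1]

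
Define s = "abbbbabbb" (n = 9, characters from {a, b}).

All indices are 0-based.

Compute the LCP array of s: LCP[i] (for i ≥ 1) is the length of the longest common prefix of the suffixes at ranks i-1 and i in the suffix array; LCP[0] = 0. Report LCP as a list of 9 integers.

[0, 4, 0, 1, 1, 2, 2, 3, 3]

rank→(start, suffix):
  0 → (5, 'abbb')
  1 → (0, 'abbbbabbb')
  2 → (8, 'b')
  3 → (4, 'babbb')
  4 → (7, 'bb')
  5 → (3, 'bbabbb')
  6 → (6, 'bbb')
  7 → (2, 'bbbabbb')
  8 → (1, 'bbbbabbb')

SA = [5, 0, 8, 4, 7, 3, 6, 2, 1]
rank  pair      lcp
   1  s[5:],s[0:]  4  'abbb'
   2  s[0:],s[8:]  0  ''
   3  s[8:],s[4:]  1  'b'
   4  s[4:],s[7:]  1  'b'
   5  s[7:],s[3:]  2  'bb'
   6  s[3:],s[6:]  2  'bb'
   7  s[6:],s[2:]  3  'bbb'
   8  s[2:],s[1:]  3  'bbb'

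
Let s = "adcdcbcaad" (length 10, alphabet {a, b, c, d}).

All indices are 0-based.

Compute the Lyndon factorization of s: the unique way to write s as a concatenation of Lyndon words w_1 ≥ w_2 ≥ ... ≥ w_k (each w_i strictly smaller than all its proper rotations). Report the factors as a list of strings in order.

["adcdcbc", "aad"]

emit factor 1: 'adcdcbc' (i=0, period=7)
emit factor 2: 'aad' (i=7, period=3)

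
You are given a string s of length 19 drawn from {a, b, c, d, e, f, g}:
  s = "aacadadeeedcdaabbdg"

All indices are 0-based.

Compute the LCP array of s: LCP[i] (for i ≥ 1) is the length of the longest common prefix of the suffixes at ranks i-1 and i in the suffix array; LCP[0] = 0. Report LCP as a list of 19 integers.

[0, 2, 1, 1, 1, 2, 0, 1, 0, 1, 0, 2, 1, 1, 1, 0, 1, 2, 0]

rank | idx | suffix
   0 |  13 | aabbdg
   1 |   0 | aacadadeeedcdaabbdg
   2 |  14 | abbdg
   3 |   1 | acadadeeedcdaabbdg
   4 |   3 | adadeeedcdaabbdg
   5 |   5 | adeeedcdaabbdg
   6 |  15 | bbdg
   7 |  16 | bdg
   8 |   2 | cadadeeedcdaabbdg
   9 |  11 | cdaabbdg
  10 |  12 | daabbdg
  11 |   4 | dadeeedcdaabbdg
  12 |  10 | dcdaabbdg
  13 |   6 | deeedcdaabbdg
  14 |  17 | dg
  15 |   9 | edcdaabbdg
  16 |   8 | eedcdaabbdg
  17 |   7 | eeedcdaabbdg
  18 |  18 | g

SA = [13, 0, 14, 1, 3, 5, 15, 16, 2, 11, 12, 4, 10, 6, 17, 9, 8, 7, 18]
[i] adj suffixes → lcp
  [1] 13/0 → 2 ('aa')
  [2] 0/14 → 1 ('a')
  [3] 14/1 → 1 ('a')
  [4] 1/3 → 1 ('a')
  [5] 3/5 → 2 ('ad')
  [6] 5/15 → 0 ('')
  [7] 15/16 → 1 ('b')
  [8] 16/2 → 0 ('')
  [9] 2/11 → 1 ('c')
  [10] 11/12 → 0 ('')
  [11] 12/4 → 2 ('da')
  [12] 4/10 → 1 ('d')
  [13] 10/6 → 1 ('d')
  [14] 6/17 → 1 ('d')
  [15] 17/9 → 0 ('')
  [16] 9/8 → 1 ('e')
  [17] 8/7 → 2 ('ee')
  [18] 7/18 → 0 ('')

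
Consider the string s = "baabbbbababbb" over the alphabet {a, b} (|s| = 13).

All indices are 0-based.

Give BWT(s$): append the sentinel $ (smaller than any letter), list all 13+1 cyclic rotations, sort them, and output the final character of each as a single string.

bbbbab$babbaba

rank  rotation        last
    0  $baabbbbababbb  b
    1  aabbbbababbb$b  b
    2  ababbb$baabbbb  b
    3  abbb$baabbbbab  b
    4  abbbbababbb$ba  a
    5  b$baabbbbababb  b
    6  baabbbbababbb$  $
    7  bababbb$baabbb  b
    8  babbb$baabbbba  a
    9  bb$baabbbbabab  b
   10  bbababbb$baabb  b
   11  bbb$baabbbbaba  a
   12  bbbababbb$baab  b
   13  bbbbababbb$baa  a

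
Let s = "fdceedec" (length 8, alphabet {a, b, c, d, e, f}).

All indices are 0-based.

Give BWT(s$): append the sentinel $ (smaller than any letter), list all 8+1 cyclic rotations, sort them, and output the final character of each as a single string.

cedfedec$

rank  rotation   last
    0  $fdceedec  c
    1  c$fdceede  e
    2  ceedec$fd  d
    3  dceedec$f  f
    4  dec$fdcee  e
    5  ec$fdceed  d
    6  edec$fdce  e
    7  eedec$fdc  c
    8  fdceedec$  $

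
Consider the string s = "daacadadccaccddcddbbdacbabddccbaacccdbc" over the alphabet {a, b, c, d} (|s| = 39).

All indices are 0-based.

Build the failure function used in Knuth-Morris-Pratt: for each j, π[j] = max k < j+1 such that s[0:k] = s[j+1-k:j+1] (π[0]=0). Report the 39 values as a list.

[0, 0, 0, 0, 0, 1, 2, 1, 0, 0, 0, 0, 0, 1, 1, 0, 1, 1, 0, 0, 1, 2, 0, 0, 0, 0, 1, 1, 0, 0, 0, 0, 0, 0, 0, 0, 1, 0, 0]

π[0] = 0
j=1 s[j]='a': π[1]=0 (border '')
j=2 s[j]='a': π[2]=0 (border '')
j=3 s[j]='c': π[3]=0 (border '')
j=4 s[j]='a': π[4]=0 (border '')
j=5 s[j]='d': π[5]=1 (border 'd')
j=6 s[j]='a': π[6]=2 (border 'da')
j=7 s[j]='d': k: 2→0; π[7]=1 (border 'd')
j=8 s[j]='c': k: 1→0; π[8]=0 (border '')
j=9 s[j]='c': π[9]=0 (border '')
j=10 s[j]='a': π[10]=0 (border '')
j=11 s[j]='c': π[11]=0 (border '')
j=12 s[j]='c': π[12]=0 (border '')
j=13 s[j]='d': π[13]=1 (border 'd')
j=14 s[j]='d': k: 1→0; π[14]=1 (border 'd')
j=15 s[j]='c': k: 1→0; π[15]=0 (border '')
j=16 s[j]='d': π[16]=1 (border 'd')
j=17 s[j]='d': k: 1→0; π[17]=1 (border 'd')
j=18 s[j]='b': k: 1→0; π[18]=0 (border '')
j=19 s[j]='b': π[19]=0 (border '')
j=20 s[j]='d': π[20]=1 (border 'd')
j=21 s[j]='a': π[21]=2 (border 'da')
j=22 s[j]='c': k: 2→0; π[22]=0 (border '')
j=23 s[j]='b': π[23]=0 (border '')
j=24 s[j]='a': π[24]=0 (border '')
j=25 s[j]='b': π[25]=0 (border '')
j=26 s[j]='d': π[26]=1 (border 'd')
j=27 s[j]='d': k: 1→0; π[27]=1 (border 'd')
j=28 s[j]='c': k: 1→0; π[28]=0 (border '')
j=29 s[j]='c': π[29]=0 (border '')
j=30 s[j]='b': π[30]=0 (border '')
j=31 s[j]='a': π[31]=0 (border '')
j=32 s[j]='a': π[32]=0 (border '')
j=33 s[j]='c': π[33]=0 (border '')
j=34 s[j]='c': π[34]=0 (border '')
j=35 s[j]='c': π[35]=0 (border '')
j=36 s[j]='d': π[36]=1 (border 'd')
j=37 s[j]='b': k: 1→0; π[37]=0 (border '')
j=38 s[j]='c': π[38]=0 (border '')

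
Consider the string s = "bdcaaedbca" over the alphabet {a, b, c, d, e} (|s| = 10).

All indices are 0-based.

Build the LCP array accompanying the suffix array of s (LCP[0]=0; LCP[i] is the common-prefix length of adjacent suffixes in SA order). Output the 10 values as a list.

[0, 1, 1, 0, 1, 0, 2, 0, 1, 0]

sorted suffixes:
  #0 SA[0]=9  'a'
  #1 SA[1]=3  'aaedbca'
  #2 SA[2]=4  'aedbca'
  #3 SA[3]=7  'bca'
  #4 SA[4]=0  'bdcaaedbca'
  #5 SA[5]=8  'ca'
  #6 SA[6]=2  'caaedbca'
  #7 SA[7]=6  'dbca'
  #8 SA[8]=1  'dcaaedbca'
  #9 SA[9]=5  'edbca'

SA = [9, 3, 4, 7, 0, 8, 2, 6, 1, 5]
[i] adj suffixes → lcp
  [1] 9/3 → 1 ('a')
  [2] 3/4 → 1 ('a')
  [3] 4/7 → 0 ('')
  [4] 7/0 → 1 ('b')
  [5] 0/8 → 0 ('')
  [6] 8/2 → 2 ('ca')
  [7] 2/6 → 0 ('')
  [8] 6/1 → 1 ('d')
  [9] 1/5 → 0 ('')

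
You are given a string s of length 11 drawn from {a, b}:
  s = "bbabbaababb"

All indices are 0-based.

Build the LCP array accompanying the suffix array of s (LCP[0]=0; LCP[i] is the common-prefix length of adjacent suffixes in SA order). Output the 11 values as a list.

[0, 1, 2, 3, 0, 1, 2, 4, 1, 2, 3]

sorted suffixes:
  #0 SA[0]=5  'aababb'
  #1 SA[1]=6  'ababb'
  #2 SA[2]=8  'abb'
  #3 SA[3]=2  'abbaababb'
  #4 SA[4]=10  'b'
  #5 SA[5]=4  'baababb'
  #6 SA[6]=7  'babb'
  #7 SA[7]=1  'babbaababb'
  #8 SA[8]=9  'bb'
  #9 SA[9]=3  'bbaababb'
  #10 SA[10]=0  'bbabbaababb'

SA = [5, 6, 8, 2, 10, 4, 7, 1, 9, 3, 0]
i: (SA[i-1],SA[i]) lcp shared
  1: (5,6) 1 'a'
  2: (6,8) 2 'ab'
  3: (8,2) 3 'abb'
  4: (2,10) 0 ''
  5: (10,4) 1 'b'
  6: (4,7) 2 'ba'
  7: (7,1) 4 'babb'
  8: (1,9) 1 'b'
  9: (9,3) 2 'bb'
  10: (3,0) 3 'bba'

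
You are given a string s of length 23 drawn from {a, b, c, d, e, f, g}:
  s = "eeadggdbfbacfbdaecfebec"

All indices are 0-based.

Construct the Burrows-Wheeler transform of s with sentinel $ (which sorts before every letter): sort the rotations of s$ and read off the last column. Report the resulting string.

cbedffedeaebgaefba$bccgd

rank  rotation                  last
    0  $eeadggdbfbacfbdaecfebec  c
    1  acfbdaecfebec$eeadggdbfb  b
    2  adggdbfbacfbdaecfebec$ee  e
    3  aecfebec$eeadggdbfbacfbd  d
    4  bacfbdaecfebec$eeadggdbf  f
    5  bdaecfebec$eeadggdbfbacf  f
    6  bec$eeadggdbfbacfbdaecfe  e
    7  bfbacfbdaecfebec$eeadggd  d
    8  c$eeadggdbfbacfbdaecfebe  e
    9  cfbdaecfebec$eeadggdbfba  a
   10  cfebec$eeadggdbfbacfbdae  e
   11  daecfebec$eeadggdbfbacfb  b
   12  dbfbacfbdaecfebec$eeadgg  g
   13  dggdbfbacfbdaecfebec$eea  a
   14  eadggdbfbacfbdaecfebec$e  e
   15  ebec$eeadggdbfbacfbdaecf  f
   16  ec$eeadggdbfbacfbdaecfeb  b
   17  ecfebec$eeadggdbfbacfbda  a
   18  eeadggdbfbacfbdaecfebec$  $
   19  fbacfbdaecfebec$eeadggdb  b
   20  fbdaecfebec$eeadggdbfbac  c
   21  febec$eeadggdbfbacfbdaec  c
   22  gdbfbacfbdaecfebec$eeadg  g
   23  ggdbfbacfbdaecfebec$eead  d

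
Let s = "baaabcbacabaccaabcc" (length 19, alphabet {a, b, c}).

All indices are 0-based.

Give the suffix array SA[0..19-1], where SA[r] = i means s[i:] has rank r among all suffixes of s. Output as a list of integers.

[1, 2, 14, 9, 3, 15, 7, 11, 0, 6, 10, 4, 16, 18, 13, 8, 5, 17, 12]

rank→(start, suffix):
  0 → (1, 'aaabcbacabaccaabcc')
  1 → (2, 'aabcbacabaccaabcc')
  2 → (14, 'aabcc')
  3 → (9, 'abaccaabcc')
  4 → (3, 'abcbacabaccaabcc')
  5 → (15, 'abcc')
  6 → (7, 'acabaccaabcc')
  7 → (11, 'accaabcc')
  8 → (0, 'baaabcbacabaccaabcc')
  9 → (6, 'bacabaccaabcc')
  10 → (10, 'baccaabcc')
  11 → (4, 'bcbacabaccaabcc')
  12 → (16, 'bcc')
  13 → (18, 'c')
  14 → (13, 'caabcc')
  15 → (8, 'cabaccaabcc')
  16 → (5, 'cbacabaccaabcc')
  17 → (17, 'cc')
  18 → (12, 'ccaabcc')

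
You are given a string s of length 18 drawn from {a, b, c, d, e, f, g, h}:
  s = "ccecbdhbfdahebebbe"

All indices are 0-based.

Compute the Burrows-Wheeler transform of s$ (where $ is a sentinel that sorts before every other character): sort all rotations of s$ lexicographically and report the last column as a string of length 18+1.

edecbehe$cfbbbhcbda

rank  rotation             last
    0  $ccecbdhbfdahebebbe  e
    1  ahebebbe$ccecbdhbfd  d
    2  bbe$ccecbdhbfdahebe  e
    3  bdhbfdahebebbe$ccec  c
    4  be$ccecbdhbfdahebeb  b
    5  bebbe$ccecbdhbfdahe  e
    6  bfdahebebbe$ccecbdh  h
    7  cbdhbfdahebebbe$cce  e
    8  ccecbdhbfdahebebbe$  $
    9  cecbdhbfdahebebbe$c  c
   10  dahebebbe$ccecbdhbf  f
   11  dhbfdahebebbe$ccecb  b
   12  e$ccecbdhbfdahebebb  b
   13  ebbe$ccecbdhbfdaheb  b
   14  ebebbe$ccecbdhbfdah  h
   15  ecbdhbfdahebebbe$cc  c
   16  fdahebebbe$ccecbdhb  b
   17  hbfdahebebbe$ccecbd  d
   18  hebebbe$ccecbdhbfda  a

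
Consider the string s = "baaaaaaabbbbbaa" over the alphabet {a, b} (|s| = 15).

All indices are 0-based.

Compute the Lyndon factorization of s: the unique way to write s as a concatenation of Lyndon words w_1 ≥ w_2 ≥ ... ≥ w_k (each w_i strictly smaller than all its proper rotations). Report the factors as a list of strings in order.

["b", "aaaaaaabbbbb", "a", "a"]

emit factor 1: 'b' (i=0, period=1)
emit factor 2: 'aaaaaaabbbbb' (i=1, period=12)
emit factor 3: 'a' (i=13, period=1)
emit factor 4: 'a' (i=14, period=1)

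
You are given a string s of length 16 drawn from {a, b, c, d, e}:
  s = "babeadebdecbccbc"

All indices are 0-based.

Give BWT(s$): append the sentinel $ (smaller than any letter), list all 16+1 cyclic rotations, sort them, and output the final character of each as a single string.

rank  rotation           last
    0  $babeadebdecbccbc  c
    1  abeadebdecbccbc$b  b
    2  adebdecbccbc$babe  e
    3  babeadebdecbccbc$  $
    4  bc$babeadebdecbcc  c
    5  bccbc$babeadebdec  c
    6  bdecbccbc$babeade  e
    7  beadebdecbccbc$ba  a
    8  c$babeadebdecbccb  b
    9  cbc$babeadebdecbc  c
   10  cbccbc$babeadebde  e
   11  ccbc$babeadebdecb  b
   12  debdecbccbc$babea  a
   13  decbccbc$babeadeb  b
   14  eadebdecbccbc$bab  b
   15  ebdecbccbc$babead  d
   16  ecbccbc$babeadebd  d

cbe$cceabcebabbdd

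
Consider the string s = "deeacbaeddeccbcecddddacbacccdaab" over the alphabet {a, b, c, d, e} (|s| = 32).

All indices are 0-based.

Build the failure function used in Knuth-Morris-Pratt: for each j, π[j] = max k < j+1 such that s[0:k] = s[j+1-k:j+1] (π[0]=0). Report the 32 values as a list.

[0, 0, 0, 0, 0, 0, 0, 0, 1, 1, 2, 0, 0, 0, 0, 0, 0, 1, 1, 1, 1, 0, 0, 0, 0, 0, 0, 0, 1, 0, 0, 0]

π[0] = 0
j=1 s[j]='e': π[1]=0 (border '')
j=2 s[j]='e': π[2]=0 (border '')
j=3 s[j]='a': π[3]=0 (border '')
j=4 s[j]='c': π[4]=0 (border '')
j=5 s[j]='b': π[5]=0 (border '')
j=6 s[j]='a': π[6]=0 (border '')
j=7 s[j]='e': π[7]=0 (border '')
j=8 s[j]='d': π[8]=1 (border 'd')
j=9 s[j]='d': k: 1→0; π[9]=1 (border 'd')
j=10 s[j]='e': π[10]=2 (border 'de')
j=11 s[j]='c': k: 2→0; π[11]=0 (border '')
j=12 s[j]='c': π[12]=0 (border '')
j=13 s[j]='b': π[13]=0 (border '')
j=14 s[j]='c': π[14]=0 (border '')
j=15 s[j]='e': π[15]=0 (border '')
j=16 s[j]='c': π[16]=0 (border '')
j=17 s[j]='d': π[17]=1 (border 'd')
j=18 s[j]='d': k: 1→0; π[18]=1 (border 'd')
j=19 s[j]='d': k: 1→0; π[19]=1 (border 'd')
j=20 s[j]='d': k: 1→0; π[20]=1 (border 'd')
j=21 s[j]='a': k: 1→0; π[21]=0 (border '')
j=22 s[j]='c': π[22]=0 (border '')
j=23 s[j]='b': π[23]=0 (border '')
j=24 s[j]='a': π[24]=0 (border '')
j=25 s[j]='c': π[25]=0 (border '')
j=26 s[j]='c': π[26]=0 (border '')
j=27 s[j]='c': π[27]=0 (border '')
j=28 s[j]='d': π[28]=1 (border 'd')
j=29 s[j]='a': k: 1→0; π[29]=0 (border '')
j=30 s[j]='a': π[30]=0 (border '')
j=31 s[j]='b': π[31]=0 (border '')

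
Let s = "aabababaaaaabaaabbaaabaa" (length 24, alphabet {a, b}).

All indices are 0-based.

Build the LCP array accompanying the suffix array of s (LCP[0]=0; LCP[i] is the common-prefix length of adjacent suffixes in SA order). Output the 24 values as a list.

[0, 1, 2, 4, 3, 6, 4, 2, 5, 4, 3, 1, 4, 5, 3, 5, 2, 0, 3, 4, 5, 2, 4, 1]

rank→(start, suffix):
  0 → (23, 'a')
  1 → (22, 'aa')
  2 → (7, 'aaaaabaaabbaaabaa')
  3 → (8, 'aaaabaaabbaaabaa')
  4 → (18, 'aaabaa')
  5 → (9, 'aaabaaabbaaabaa')
  6 → (13, 'aaabbaaabaa')
  7 → (19, 'aabaa')
  8 → (10, 'aabaaabbaaabaa')
  9 → (0, 'aabababaaaaabaaabbaaabaa')
  10 → (14, 'aabbaaabaa')
  11 → (20, 'abaa')
  12 → (5, 'abaaaaabaaabbaaabaa')
  13 → (11, 'abaaabbaaabaa')
  14 → (3, 'ababaaaaabaaabbaaabaa')
  15 → (1, 'abababaaaaabaaabbaaabaa')
  16 → (15, 'abbaaabaa')
  17 → (21, 'baa')
  18 → (6, 'baaaaabaaabbaaabaa')
  19 → (17, 'baaabaa')
  20 → (12, 'baaabbaaabaa')
  21 → (4, 'babaaaaabaaabbaaabaa')
  22 → (2, 'bababaaaaabaaabbaaabaa')
  23 → (16, 'bbaaabaa')

SA = [23, 22, 7, 8, 18, 9, 13, 19, 10, 0, 14, 20, 5, 11, 3, 1, 15, 21, 6, 17, 12, 4, 2, 16]
[i] adj suffixes → lcp
  [1] 23/22 → 1 ('a')
  [2] 22/7 → 2 ('aa')
  [3] 7/8 → 4 ('aaaa')
  [4] 8/18 → 3 ('aaa')
  [5] 18/9 → 6 ('aaabaa')
  [6] 9/13 → 4 ('aaab')
  [7] 13/19 → 2 ('aa')
  [8] 19/10 → 5 ('aabaa')
  [9] 10/0 → 4 ('aaba')
  [10] 0/14 → 3 ('aab')
  [11] 14/20 → 1 ('a')
  [12] 20/5 → 4 ('abaa')
  [13] 5/11 → 5 ('abaaa')
  [14] 11/3 → 3 ('aba')
  [15] 3/1 → 5 ('ababa')
  [16] 1/15 → 2 ('ab')
  [17] 15/21 → 0 ('')
  [18] 21/6 → 3 ('baa')
  [19] 6/17 → 4 ('baaa')
  [20] 17/12 → 5 ('baaab')
  [21] 12/4 → 2 ('ba')
  [22] 4/2 → 4 ('baba')
  [23] 2/16 → 1 ('b')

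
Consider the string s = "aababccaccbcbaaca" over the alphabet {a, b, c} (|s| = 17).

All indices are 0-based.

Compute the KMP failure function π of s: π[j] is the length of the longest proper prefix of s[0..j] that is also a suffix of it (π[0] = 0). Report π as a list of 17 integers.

[0, 1, 0, 1, 0, 0, 0, 1, 0, 0, 0, 0, 0, 1, 2, 0, 1]

π[0] = 0
j=1 s[j]='a': π[1]=1 (border 'a')
j=2 s[j]='b': k: 1→0; π[2]=0 (border '')
j=3 s[j]='a': π[3]=1 (border 'a')
j=4 s[j]='b': k: 1→0; π[4]=0 (border '')
j=5 s[j]='c': π[5]=0 (border '')
j=6 s[j]='c': π[6]=0 (border '')
j=7 s[j]='a': π[7]=1 (border 'a')
j=8 s[j]='c': k: 1→0; π[8]=0 (border '')
j=9 s[j]='c': π[9]=0 (border '')
j=10 s[j]='b': π[10]=0 (border '')
j=11 s[j]='c': π[11]=0 (border '')
j=12 s[j]='b': π[12]=0 (border '')
j=13 s[j]='a': π[13]=1 (border 'a')
j=14 s[j]='a': π[14]=2 (border 'aa')
j=15 s[j]='c': k: 2→1→0; π[15]=0 (border '')
j=16 s[j]='a': π[16]=1 (border 'a')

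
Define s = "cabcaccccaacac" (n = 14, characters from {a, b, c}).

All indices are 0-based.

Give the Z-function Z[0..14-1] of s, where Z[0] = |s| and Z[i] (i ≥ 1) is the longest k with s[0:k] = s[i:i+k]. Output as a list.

[14, 0, 0, 2, 0, 1, 1, 1, 2, 0, 0, 2, 0, 1]

Z[0]=14
i=1: i≥r, start 0; Z[1]=0
i=2: i≥r, start 0; Z[2]=0
i=3: i≥r, start 0; Z[3]=2 grow→box=[3,5)
i=4: min(r-i=1, Z[1]=0)=0; Z[4]=0
i=5: i≥r, start 0; Z[5]=1 grow→box=[5,6)
i=6: i≥r, start 0; Z[6]=1 grow→box=[6,7)
i=7: i≥r, start 0; Z[7]=1 grow→box=[7,8)
i=8: i≥r, start 0; Z[8]=2 grow→box=[8,10)
i=9: min(r-i=1, Z[1]=0)=0; Z[9]=0
i=10: i≥r, start 0; Z[10]=0
i=11: i≥r, start 0; Z[11]=2 grow→box=[11,13)
i=12: min(r-i=1, Z[1]=0)=0; Z[12]=0
i=13: i≥r, start 0; Z[13]=1 grow→box=[13,14)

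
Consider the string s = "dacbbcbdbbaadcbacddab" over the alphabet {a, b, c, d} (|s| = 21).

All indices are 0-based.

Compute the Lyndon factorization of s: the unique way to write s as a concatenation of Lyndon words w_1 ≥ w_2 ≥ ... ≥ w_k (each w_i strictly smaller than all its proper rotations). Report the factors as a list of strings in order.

["d", "acbbcbdbb", "aadcbacddab"]

emit factor 1: 'd' (i=0, period=1)
emit factor 2: 'acbbcbdbb' (i=1, period=9)
emit factor 3: 'aadcbacddab' (i=10, period=11)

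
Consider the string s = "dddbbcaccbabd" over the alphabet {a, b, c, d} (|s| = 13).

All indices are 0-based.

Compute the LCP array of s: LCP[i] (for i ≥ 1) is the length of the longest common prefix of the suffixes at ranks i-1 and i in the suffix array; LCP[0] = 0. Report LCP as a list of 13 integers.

rank | idx | suffix
   0 |  10 | abd
   1 |   6 | accbabd
   2 |   9 | babd
   3 |   3 | bbcaccbabd
   4 |   4 | bcaccbabd
   5 |  11 | bd
   6 |   5 | caccbabd
   7 |   8 | cbabd
   8 |   7 | ccbabd
   9 |  12 | d
  10 |   2 | dbbcaccbabd
  11 |   1 | ddbbcaccbabd
  12 |   0 | dddbbcaccbabd

SA = [10, 6, 9, 3, 4, 11, 5, 8, 7, 12, 2, 1, 0]
rank  pair      lcp
   1  s[10:],s[6:]  1  'a'
   2  s[6:],s[9:]  0  ''
   3  s[9:],s[3:]  1  'b'
   4  s[3:],s[4:]  1  'b'
   5  s[4:],s[11:]  1  'b'
   6  s[11:],s[5:]  0  ''
   7  s[5:],s[8:]  1  'c'
   8  s[8:],s[7:]  1  'c'
   9  s[7:],s[12:]  0  ''
  10  s[12:],s[2:]  1  'd'
  11  s[2:],s[1:]  1  'd'
  12  s[1:],s[0:]  2  'dd'

[0, 1, 0, 1, 1, 1, 0, 1, 1, 0, 1, 1, 2]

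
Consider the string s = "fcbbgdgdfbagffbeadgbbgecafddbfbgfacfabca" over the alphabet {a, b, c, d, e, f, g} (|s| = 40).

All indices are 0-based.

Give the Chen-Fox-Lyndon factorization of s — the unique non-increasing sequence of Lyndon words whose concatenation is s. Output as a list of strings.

emit factor 1: 'f' (i=0, period=1)
emit factor 2: 'c' (i=1, period=1)
emit factor 3: 'bbgdgdf' (i=2, period=7)
emit factor 4: 'b' (i=9, period=1)
emit factor 5: 'agffbe' (i=10, period=6)
emit factor 6: 'adgbbgecafddbfbgf' (i=16, period=17)
emit factor 7: 'acf' (i=33, period=3)
emit factor 8: 'abc' (i=36, period=3)
emit factor 9: 'a' (i=39, period=1)

["f", "c", "bbgdgdf", "b", "agffbe", "adgbbgecafddbfbgf", "acf", "abc", "a"]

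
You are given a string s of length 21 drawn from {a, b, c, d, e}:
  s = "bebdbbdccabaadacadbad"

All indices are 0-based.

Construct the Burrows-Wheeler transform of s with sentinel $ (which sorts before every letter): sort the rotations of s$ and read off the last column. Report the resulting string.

rank  rotation                last
    0  $bebdbbdccabaadacadbad  d
    1  aadacadbad$bebdbbdccab  b
    2  abaadacadbad$bebdbbdcc  c
    3  acadbad$bebdbbdccabaad  d
    4  ad$bebdbbdccabaadacadb  b
    5  adacadbad$bebdbbdccaba  a
    6  adbad$bebdbbdccabaadac  c
    7  baadacadbad$bebdbbdcca  a
    8  bad$bebdbbdccabaadacad  d
    9  bbdccabaadacadbad$bebd  d
   10  bdbbdccabaadacadbad$be  e
   11  bdccabaadacadbad$bebdb  b
   12  bebdbbdccabaadacadbad$  $
   13  cabaadacadbad$bebdbbdc  c
   14  cadbad$bebdbbdccabaada  a
   15  ccabaadacadbad$bebdbbd  d
   16  d$bebdbbdccabaadacadba  a
   17  dacadbad$bebdbbdccabaa  a
   18  dbad$bebdbbdccabaadaca  a
   19  dbbdccabaadacadbad$beb  b
   20  dccabaadacadbad$bebdbb  b
   21  ebdbbdccabaadacadbad$b  b

dbcdbacaddeb$cadaaabbb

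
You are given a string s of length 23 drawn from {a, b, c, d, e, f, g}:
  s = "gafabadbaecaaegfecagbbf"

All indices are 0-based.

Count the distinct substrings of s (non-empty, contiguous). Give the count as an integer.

255

rank→(start, suffix):
  0 → (11, 'aaegfecagbbf')
  1 → (3, 'abadbaecaaegfecagbbf')
  2 → (5, 'adbaecaaegfecagbbf')
  3 → (8, 'aecaaegfecagbbf')
  4 → (12, 'aegfecagbbf')
  5 → (1, 'afabadbaecaaegfecagbbf')
  6 → (18, 'agbbf')
  7 → (4, 'badbaecaaegfecagbbf')
  8 → (7, 'baecaaegfecagbbf')
  9 → (20, 'bbf')
  10 → (21, 'bf')
  11 → (10, 'caaegfecagbbf')
  12 → (17, 'cagbbf')
  13 → (6, 'dbaecaaegfecagbbf')
  14 → (9, 'ecaaegfecagbbf')
  15 → (16, 'ecagbbf')
  16 → (13, 'egfecagbbf')
  17 → (22, 'f')
  18 → (2, 'fabadbaecaaegfecagbbf')
  19 → (15, 'fecagbbf')
  20 → (0, 'gafabadbaecaaegfecagbbf')
  21 → (19, 'gbbf')
  22 → (14, 'gfecagbbf')

SA = [11, 3, 5, 8, 12, 1, 18, 4, 7, 20, 21, 10, 17, 6, 9, 16, 13, 22, 2, 15, 0, 19, 14]
[i] adj suffixes → lcp
  [1] 11/3 → 1 ('a')
  [2] 3/5 → 1 ('a')
  [3] 5/8 → 1 ('a')
  [4] 8/12 → 2 ('ae')
  [5] 12/1 → 1 ('a')
  [6] 1/18 → 1 ('a')
  [7] 18/4 → 0 ('')
  [8] 4/7 → 2 ('ba')
  [9] 7/20 → 1 ('b')
  [10] 20/21 → 1 ('b')
  [11] 21/10 → 0 ('')
  [12] 10/17 → 2 ('ca')
  [13] 17/6 → 0 ('')
  [14] 6/9 → 0 ('')
  [15] 9/16 → 3 ('eca')
  [16] 16/13 → 1 ('e')
  [17] 13/22 → 0 ('')
  [18] 22/2 → 1 ('f')
  [19] 2/15 → 1 ('f')
  [20] 15/0 → 0 ('')
  [21] 0/19 → 1 ('g')
  [22] 19/14 → 1 ('g')

n(n+1)/2 = 23·24/2 = 276
Σ LCP = 0 + 1 + 1 + 1 + 2 + 1 + 1 + 0 + 2 + 1 + 1 + 0 + 2 + 0 + 0 + 3 + 1 + 0 + 1 + 1 + 0 + 1 + 1 = 21
distinct = 276 − 21 = 255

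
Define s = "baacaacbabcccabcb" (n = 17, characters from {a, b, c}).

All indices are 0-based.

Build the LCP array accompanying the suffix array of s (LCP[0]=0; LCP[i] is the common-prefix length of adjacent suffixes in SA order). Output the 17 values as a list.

[0, 3, 1, 3, 1, 2, 0, 1, 2, 1, 2, 0, 2, 1, 2, 1, 2]

rank | idx | suffix
   0 |   1 | aacaacbabcccabcb
   1 |   4 | aacbabcccabcb
   2 |  13 | abcb
   3 |   8 | abcccabcb
   4 |   2 | acaacbabcccabcb
   5 |   5 | acbabcccabcb
   6 |  16 | b
   7 |   0 | baacaacbabcccabcb
   8 |   7 | babcccabcb
   9 |  14 | bcb
  10 |   9 | bcccabcb
  11 |   3 | caacbabcccabcb
  12 |  12 | cabcb
  13 |  15 | cb
  14 |   6 | cbabcccabcb
  15 |  11 | ccabcb
  16 |  10 | cccabcb

SA = [1, 4, 13, 8, 2, 5, 16, 0, 7, 14, 9, 3, 12, 15, 6, 11, 10]
rank  pair      lcp
   1  s[1:],s[4:]  3  'aac'
   2  s[4:],s[13:]  1  'a'
   3  s[13:],s[8:]  3  'abc'
   4  s[8:],s[2:]  1  'a'
   5  s[2:],s[5:]  2  'ac'
   6  s[5:],s[16:]  0  ''
   7  s[16:],s[0:]  1  'b'
   8  s[0:],s[7:]  2  'ba'
   9  s[7:],s[14:]  1  'b'
  10  s[14:],s[9:]  2  'bc'
  11  s[9:],s[3:]  0  ''
  12  s[3:],s[12:]  2  'ca'
  13  s[12:],s[15:]  1  'c'
  14  s[15:],s[6:]  2  'cb'
  15  s[6:],s[11:]  1  'c'
  16  s[11:],s[10:]  2  'cc'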